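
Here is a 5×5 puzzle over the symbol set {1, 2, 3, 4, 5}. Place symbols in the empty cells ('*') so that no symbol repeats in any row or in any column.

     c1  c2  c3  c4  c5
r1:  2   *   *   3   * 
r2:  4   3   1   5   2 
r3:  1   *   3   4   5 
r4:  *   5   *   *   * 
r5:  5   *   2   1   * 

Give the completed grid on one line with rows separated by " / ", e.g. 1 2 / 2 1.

2 1 5 3 4 / 4 3 1 5 2 / 1 2 3 4 5 / 3 5 4 2 1 / 5 4 2 1 3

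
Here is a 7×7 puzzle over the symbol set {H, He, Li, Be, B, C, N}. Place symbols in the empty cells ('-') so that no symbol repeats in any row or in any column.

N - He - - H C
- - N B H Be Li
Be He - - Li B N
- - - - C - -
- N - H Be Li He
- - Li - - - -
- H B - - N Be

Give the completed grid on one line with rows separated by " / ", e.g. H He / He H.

N Li He Be B H C / He C N B H Be Li / Be He H C Li B N / Li B Be N C He H / B N C H Be Li He / H Be Li He N C B / C H B Li He N Be

At row 1, column 5: row 1 has {H,He,C,N}; column 5 has {H,Li,Be,C}; that leaves B.
At row 2, column 2: row 2 has {H,Li,Be,B,N}; column 2 has {H,He,N}; that leaves C.
At row 3, column 4: row 3 has {He,Li,Be,B,N}; column 4 has {H,B}; that leaves C.
At row 4, column 6: row 4 has {C}; column 6 has {H,Li,Be,B,N}; that leaves He.
At row 5, column 3: row 5 has {H,He,Li,Be,N}; column 3 has {He,Li,B,N}; that leaves C.
At row 6, column 6: row 6 has {Li}; column 6 has {H,He,Li,Be,B,N}; that leaves C.
At row 7, column 5: row 7 has {H,Be,B,N}; column 5 has {H,Li,Be,B,C}; that leaves He.
At row 2, column 1: row 2 has {H,Li,Be,B,C,N}; column 1 has {Be,N}; that leaves He.
At row 3, column 3: row 3 has {He,Li,Be,B,C,N}; column 3 has {He,Li,B,C,N}; that leaves H.
At row 4, column 3: row 4 has {He,C}; column 3 has {H,He,Li,B,C,N}; that leaves Be.
At row 5, column 1: row 5 has {H,He,Li,Be,C,N}; column 1 has {He,Be,N}; that leaves B.
At row 6, column 1: row 6 has {Li,C}; column 1 has {He,Be,B,N}; that leaves H.
At row 6, column 5: row 6 has {H,Li,C}; column 5 has {H,He,Li,Be,B,C}; that leaves N.
At row 6, column 7: row 6 has {H,Li,C,N}; column 7 has {He,Li,Be,C,N}; that leaves B.
At row 7, column 4: row 7 has {H,He,Be,B,N}; column 4 has {H,B,C}; that leaves Li.
At row 1, column 4: row 1 has {H,He,B,C,N}; column 4 has {H,Li,B,C}; that leaves Be.
At row 4, column 1: row 4 has {He,Be,C}; column 1 has {H,He,Be,B,N}; that leaves Li.
At row 4, column 2: row 4 has {He,Li,Be,C}; column 2 has {H,He,C,N}; that leaves B.
At row 4, column 4: row 4 has {He,Li,Be,B,C}; column 4 has {H,Li,Be,B,C}; that leaves N.
At row 4, column 7: row 4 has {He,Li,Be,B,C,N}; column 7 has {He,Li,Be,B,C,N}; that leaves H.
At row 6, column 2: row 6 has {H,Li,B,C,N}; column 2 has {H,He,B,C,N}; that leaves Be.
At row 6, column 4: row 6 has {H,Li,Be,B,C,N}; column 4 has {H,Li,Be,B,C,N}; that leaves He.
At row 7, column 1: row 7 has {H,He,Li,Be,B,N}; column 1 has {H,He,Li,Be,B,N}; that leaves C.
At row 1, column 2: row 1 has {H,He,Be,B,C,N}; column 2 has {H,He,Be,B,C,N}; that leaves Li.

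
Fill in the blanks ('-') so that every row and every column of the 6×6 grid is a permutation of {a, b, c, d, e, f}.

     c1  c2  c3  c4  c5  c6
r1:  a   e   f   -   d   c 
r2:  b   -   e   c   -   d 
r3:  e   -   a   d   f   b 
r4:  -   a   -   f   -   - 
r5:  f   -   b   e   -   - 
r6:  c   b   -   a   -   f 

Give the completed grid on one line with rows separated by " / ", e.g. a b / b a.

a e f b d c / b f e c a d / e c a d f b / d a c f b e / f d b e c a / c b d a e f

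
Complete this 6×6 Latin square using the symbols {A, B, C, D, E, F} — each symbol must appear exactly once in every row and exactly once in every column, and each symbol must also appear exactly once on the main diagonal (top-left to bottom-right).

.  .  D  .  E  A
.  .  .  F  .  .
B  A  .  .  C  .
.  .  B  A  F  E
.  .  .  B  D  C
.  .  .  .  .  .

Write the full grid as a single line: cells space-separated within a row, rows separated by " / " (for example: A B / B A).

F B D C E A / E C A F B D / B A E D C F / C D B A F E / A E F B D C / D F C E A B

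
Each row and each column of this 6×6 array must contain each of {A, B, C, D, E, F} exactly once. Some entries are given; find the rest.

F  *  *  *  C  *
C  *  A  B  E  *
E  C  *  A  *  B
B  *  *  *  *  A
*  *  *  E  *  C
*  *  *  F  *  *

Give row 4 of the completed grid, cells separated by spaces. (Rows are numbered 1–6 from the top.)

B F E C D A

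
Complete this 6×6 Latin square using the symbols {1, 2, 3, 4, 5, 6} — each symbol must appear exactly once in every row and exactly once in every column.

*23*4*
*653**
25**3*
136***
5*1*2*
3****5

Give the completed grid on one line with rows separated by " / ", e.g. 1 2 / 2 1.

(r1,c1) = 6
(r1,c6) = 1
(r2,c1) = 4
(r2,c5) = 1
(r2,c6) = 2
(r3,c3) = 4
(r3,c6) = 6
(r4,c5) = 5
(r4,c6) = 4
(r5,c2) = 4
(r5,c4) = 6
(r5,c6) = 3
(r6,c2) = 1
(r6,c3) = 2
(r6,c4) = 4
(r6,c5) = 6
(r1,c4) = 5
(r3,c4) = 1
(r4,c4) = 2

6 2 3 5 4 1 / 4 6 5 3 1 2 / 2 5 4 1 3 6 / 1 3 6 2 5 4 / 5 4 1 6 2 3 / 3 1 2 4 6 5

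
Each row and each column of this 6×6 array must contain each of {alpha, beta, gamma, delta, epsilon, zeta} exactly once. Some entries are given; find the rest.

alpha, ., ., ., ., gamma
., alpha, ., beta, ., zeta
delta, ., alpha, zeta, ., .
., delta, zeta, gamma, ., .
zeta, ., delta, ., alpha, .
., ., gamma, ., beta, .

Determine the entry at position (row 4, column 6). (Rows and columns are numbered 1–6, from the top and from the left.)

Cell (r2,c3): row 2 has {alpha,beta,zeta}; column 3 has {alpha,gamma,delta,zeta} → epsilon.
Cell (r4,c5): row 4 has {gamma,delta,zeta}; column 5 has {alpha,beta} → epsilon.
Cell (r5,c4): row 5 has {alpha,delta,zeta}; column 4 has {beta,gamma,zeta} → epsilon.
Cell (r5,c6): row 5 has {alpha,delta,epsilon,zeta}; column 6 has {gamma,zeta} → beta.
Cell (r6,c1): row 6 has {beta,gamma}; column 1 has {alpha,delta,zeta} → epsilon.
Cell (r6,c2): row 6 has {beta,gamma,epsilon}; column 2 has {alpha,delta} → zeta.
Cell (r1,c3): row 1 has {alpha,gamma}; column 3 has {alpha,gamma,delta,epsilon,zeta} → beta.
Cell (r1,c4): row 1 has {alpha,beta,gamma}; column 4 has {beta,gamma,epsilon,zeta} → delta.
Cell (r1,c5): row 1 has {alpha,beta,gamma,delta}; column 5 has {alpha,beta,epsilon} → zeta.
Cell (r2,c1): row 2 has {alpha,beta,epsilon,zeta}; column 1 has {alpha,delta,epsilon,zeta} → gamma.
Cell (r2,c5): row 2 has {alpha,beta,gamma,epsilon,zeta}; column 5 has {alpha,beta,epsilon,zeta} → delta.
Cell (r3,c5): row 3 has {alpha,delta,zeta}; column 5 has {alpha,beta,delta,epsilon,zeta} → gamma.
Cell (r3,c6): row 3 has {alpha,gamma,delta,zeta}; column 6 has {beta,gamma,zeta} → epsilon.
Cell (r4,c1): row 4 has {gamma,delta,epsilon,zeta}; column 1 has {alpha,gamma,delta,epsilon,zeta} → beta.
Cell (r4,c6): row 4 has {beta,gamma,delta,epsilon,zeta}; column 6 has {beta,gamma,epsilon,zeta} → alpha.

alpha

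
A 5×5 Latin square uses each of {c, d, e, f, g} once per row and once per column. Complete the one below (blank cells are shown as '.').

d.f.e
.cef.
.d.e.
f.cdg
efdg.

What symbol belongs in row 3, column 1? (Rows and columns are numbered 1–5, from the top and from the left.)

c

(r1,c2): row 1 has {d,e,f}; column 2 has {c,d,f}, so it must be g.
(r1,c4): row 1 has {d,e,f,g}; column 4 has {d,e,f,g}, so it must be c.
(r2,c1): row 2 has {c,e,f}; column 1 has {d,e,f}, so it must be g.
(r2,c5): row 2 has {c,e,f,g}; column 5 has {e,g}, so it must be d.
(r3,c1): row 3 has {d,e}; column 1 has {d,e,f,g}, so it must be c.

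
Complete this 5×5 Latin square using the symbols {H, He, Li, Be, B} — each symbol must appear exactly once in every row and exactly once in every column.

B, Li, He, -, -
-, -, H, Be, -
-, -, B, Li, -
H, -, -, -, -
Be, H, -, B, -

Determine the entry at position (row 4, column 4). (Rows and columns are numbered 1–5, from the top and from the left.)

(r1,c4) = H
(r1,c5) = Be
(r3,c1) = He
(r3,c2) = Be
(r3,c5) = H
(r4,c4) = He

He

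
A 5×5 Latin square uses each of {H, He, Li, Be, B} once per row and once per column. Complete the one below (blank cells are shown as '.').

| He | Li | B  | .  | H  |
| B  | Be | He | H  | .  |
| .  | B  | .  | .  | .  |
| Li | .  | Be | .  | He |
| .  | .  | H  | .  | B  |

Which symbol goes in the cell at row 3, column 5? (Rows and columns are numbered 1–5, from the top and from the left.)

(r1,c4) = Be
(r2,c5) = Li
(r3,c3) = Li
(r3,c4) = He
(r3,c5) = Be

Be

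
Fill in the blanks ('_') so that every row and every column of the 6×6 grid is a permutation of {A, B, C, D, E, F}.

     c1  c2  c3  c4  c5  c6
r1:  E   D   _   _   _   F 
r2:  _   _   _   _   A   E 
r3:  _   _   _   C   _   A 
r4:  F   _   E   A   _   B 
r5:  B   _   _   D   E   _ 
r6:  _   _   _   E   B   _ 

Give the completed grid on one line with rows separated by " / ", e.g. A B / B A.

E D A B C F / C B D F A E / D E B C F A / F C E A D B / B A F D E C / A F C E B D

(r1,c4): row 1 has {D,E,F}; column 4 has {A,C,D,E}, so it must be B.
(r1,c5): row 1 has {B,D,E,F}; column 5 has {A,B,E}, so it must be C.
(r2,c4): row 2 has {A,E}; column 4 has {A,B,C,D,E}, so it must be F.
(r3,c1): row 3 has {A,C}; column 1 has {B,E,F}, so it must be D.
(r3,c5): row 3 has {A,C,D}; column 5 has {A,B,C,E}, so it must be F.
(r4,c2): row 4 has {A,B,E,F}; column 2 has {D}, so it must be C.
(r4,c5): row 4 has {A,B,C,E,F}; column 5 has {A,B,C,E,F}, so it must be D.
(r5,c6): row 5 has {B,D,E}; column 6 has {A,B,E,F}, so it must be C.
(r6,c6): row 6 has {B,E}; column 6 has {A,B,C,E,F}, so it must be D.
(r1,c3): row 1 has {B,C,D,E,F}; column 3 has {E}, so it must be A.
(r2,c1): row 2 has {A,E,F}; column 1 has {B,D,E,F}, so it must be C.
(r2,c2): row 2 has {A,C,E,F}; column 2 has {C,D}, so it must be B.
(r2,c3): row 2 has {A,B,C,E,F}; column 3 has {A,E}, so it must be D.
(r3,c2): row 3 has {A,C,D,F}; column 2 has {B,C,D}, so it must be E.
(r3,c3): row 3 has {A,C,D,E,F}; column 3 has {A,D,E}, so it must be B.
(r5,c3): row 5 has {B,C,D,E}; column 3 has {A,B,D,E}, so it must be F.
(r6,c1): row 6 has {B,D,E}; column 1 has {B,C,D,E,F}, so it must be A.
(r6,c2): row 6 has {A,B,D,E}; column 2 has {B,C,D,E}, so it must be F.
(r6,c3): row 6 has {A,B,D,E,F}; column 3 has {A,B,D,E,F}, so it must be C.
(r5,c2): row 5 has {B,C,D,E,F}; column 2 has {B,C,D,E,F}, so it must be A.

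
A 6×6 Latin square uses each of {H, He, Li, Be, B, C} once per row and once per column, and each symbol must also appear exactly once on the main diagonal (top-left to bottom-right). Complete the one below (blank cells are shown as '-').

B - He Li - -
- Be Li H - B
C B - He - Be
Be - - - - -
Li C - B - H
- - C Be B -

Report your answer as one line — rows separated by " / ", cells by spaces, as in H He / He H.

B H He Li Be C / He Be Li H C B / C B H He Li Be / Be Li B C H He / Li C Be B He H / H He C Be B Li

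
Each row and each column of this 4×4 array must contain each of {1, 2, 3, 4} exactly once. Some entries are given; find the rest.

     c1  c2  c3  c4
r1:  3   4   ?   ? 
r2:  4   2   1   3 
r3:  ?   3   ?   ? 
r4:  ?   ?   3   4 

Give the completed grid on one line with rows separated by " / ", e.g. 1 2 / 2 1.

(r1,c3): row 1 has {3,4}; column 3 has {1,3}, so it must be 2.
(r1,c4): row 1 has {2,3,4}; column 4 has {3,4}, so it must be 1.
(r3,c3): row 3 has {3}; column 3 has {1,2,3}, so it must be 4.
(r3,c4): row 3 has {3,4}; column 4 has {1,3,4}, so it must be 2.
(r4,c2): row 4 has {3,4}; column 2 has {2,3,4}, so it must be 1.
(r3,c1): row 3 has {2,3,4}; column 1 has {3,4}, so it must be 1.
(r4,c1): row 4 has {1,3,4}; column 1 has {1,3,4}, so it must be 2.

3 4 2 1 / 4 2 1 3 / 1 3 4 2 / 2 1 3 4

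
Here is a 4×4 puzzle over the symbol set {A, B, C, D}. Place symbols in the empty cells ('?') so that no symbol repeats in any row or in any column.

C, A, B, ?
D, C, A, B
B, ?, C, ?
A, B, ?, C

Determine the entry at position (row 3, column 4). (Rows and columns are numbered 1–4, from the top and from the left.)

A

Cell (r1,c4): row 1 has {A,B,C}; column 4 has {B,C} → D.
Cell (r3,c2): row 3 has {B,C}; column 2 has {A,B,C} → D.
Cell (r3,c4): row 3 has {B,C,D}; column 4 has {B,C,D} → A.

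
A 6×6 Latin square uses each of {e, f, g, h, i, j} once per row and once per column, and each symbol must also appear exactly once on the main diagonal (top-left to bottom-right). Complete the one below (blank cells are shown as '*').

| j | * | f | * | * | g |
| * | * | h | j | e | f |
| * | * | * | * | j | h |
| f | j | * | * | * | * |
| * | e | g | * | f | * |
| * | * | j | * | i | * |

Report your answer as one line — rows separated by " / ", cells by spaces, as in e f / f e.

j i f e h g / i g h j e f / e f i g j h / f j e h g i / h e g i f j / g h j f i e

Cell (r1,c5): row 1 has {f,g,j}; column 5 has {e,f,i,j} → h.
Cell (r4,c5): row 4 has {f,j}; column 5 has {e,f,h,i,j} → g.
Cell (r6,c6): row 6 has {i,j}; column 6 has {f,g,h}; the diagonal has {f,j} → e.
Cell (r1,c2): row 1 has {f,g,h,j}; column 2 has {e,j} → i.
Cell (r1,c4): row 1 has {f,g,h,i,j}; column 4 has {j} → e.
Cell (r2,c2): row 2 has {e,f,h,j}; column 2 has {e,i,j}; the diagonal has {e,f,j} → g.
Cell (r3,c2): row 3 has {h,j}; column 2 has {e,g,i,j} → f.
Cell (r3,c3): row 3 has {f,h,j}; column 3 has {f,g,h,j}; the diagonal has {e,f,g,j} → i.
Cell (r3,c4): row 3 has {f,h,i,j}; column 4 has {e,j} → g.
Cell (r4,c3): row 4 has {f,g,j}; column 3 has {f,g,h,i,j} → e.
Cell (r4,c4): row 4 has {e,f,g,j}; column 4 has {e,g,j}; the diagonal has {e,f,g,i,j} → h.
Cell (r4,c6): row 4 has {e,f,g,h,j}; column 6 has {e,f,g,h} → i.
Cell (r5,c4): row 5 has {e,f,g}; column 4 has {e,g,h,j} → i.
Cell (r5,c6): row 5 has {e,f,g,i}; column 6 has {e,f,g,h,i} → j.
Cell (r6,c2): row 6 has {e,i,j}; column 2 has {e,f,g,i,j} → h.
Cell (r6,c4): row 6 has {e,h,i,j}; column 4 has {e,g,h,i,j} → f.
Cell (r2,c1): row 2 has {e,f,g,h,j}; column 1 has {f,j} → i.
Cell (r3,c1): row 3 has {f,g,h,i,j}; column 1 has {f,i,j} → e.
Cell (r5,c1): row 5 has {e,f,g,i,j}; column 1 has {e,f,i,j} → h.
Cell (r6,c1): row 6 has {e,f,h,i,j}; column 1 has {e,f,h,i,j} → g.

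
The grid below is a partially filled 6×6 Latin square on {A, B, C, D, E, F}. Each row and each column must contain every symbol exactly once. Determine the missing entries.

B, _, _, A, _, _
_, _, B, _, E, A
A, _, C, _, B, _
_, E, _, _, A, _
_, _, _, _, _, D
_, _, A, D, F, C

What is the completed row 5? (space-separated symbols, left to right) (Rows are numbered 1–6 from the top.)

(r5,c5) = C
(r6,c1) = E
(r6,c2) = B
(r1,c5) = D
(r5,c1) = F
(r5,c2) = A
(r5,c3) = E
(r5,c4) = B

F A E B C D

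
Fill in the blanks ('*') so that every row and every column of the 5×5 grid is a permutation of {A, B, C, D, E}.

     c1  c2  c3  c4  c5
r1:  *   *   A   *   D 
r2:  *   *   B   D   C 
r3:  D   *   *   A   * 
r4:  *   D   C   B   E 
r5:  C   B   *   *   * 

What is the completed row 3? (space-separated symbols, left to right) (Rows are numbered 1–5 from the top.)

D C E A B

(r3,c3) = E
(r3,c5) = B
(r4,c1) = A
(r5,c3) = D
(r5,c4) = E
(r5,c5) = A
(r1,c4) = C
(r2,c1) = E
(r2,c2) = A
(r3,c2) = C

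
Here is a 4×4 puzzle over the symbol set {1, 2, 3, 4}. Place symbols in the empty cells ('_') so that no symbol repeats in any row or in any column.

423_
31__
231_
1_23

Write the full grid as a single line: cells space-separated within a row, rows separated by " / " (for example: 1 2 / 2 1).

4 2 3 1 / 3 1 4 2 / 2 3 1 4 / 1 4 2 3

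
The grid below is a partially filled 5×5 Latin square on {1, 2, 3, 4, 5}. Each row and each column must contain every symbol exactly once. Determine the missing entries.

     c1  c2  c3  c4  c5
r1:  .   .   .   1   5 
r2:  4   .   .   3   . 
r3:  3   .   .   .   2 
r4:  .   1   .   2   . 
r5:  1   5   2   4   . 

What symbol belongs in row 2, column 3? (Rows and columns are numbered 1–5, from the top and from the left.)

(r1,c1): row 1 has {1,5}; column 1 has {1,3,4}, so it must be 2.
(r2,c2): row 2 has {3,4}; column 2 has {1,5}, so it must be 2.
(r2,c5): row 2 has {2,3,4}; column 5 has {2,5}, so it must be 1.
(r3,c2): row 3 has {2,3}; column 2 has {1,2,5}, so it must be 4.
(r3,c4): row 3 has {2,3,4}; column 4 has {1,2,3,4}, so it must be 5.
(r4,c1): row 4 has {1,2}; column 1 has {1,2,3,4}, so it must be 5.
(r5,c5): row 5 has {1,2,4,5}; column 5 has {1,2,5}, so it must be 3.
(r1,c2): row 1 has {1,2,5}; column 2 has {1,2,4,5}, so it must be 3.
(r1,c3): row 1 has {1,2,3,5}; column 3 has {2}, so it must be 4.
(r2,c3): row 2 has {1,2,3,4}; column 3 has {2,4}, so it must be 5.

5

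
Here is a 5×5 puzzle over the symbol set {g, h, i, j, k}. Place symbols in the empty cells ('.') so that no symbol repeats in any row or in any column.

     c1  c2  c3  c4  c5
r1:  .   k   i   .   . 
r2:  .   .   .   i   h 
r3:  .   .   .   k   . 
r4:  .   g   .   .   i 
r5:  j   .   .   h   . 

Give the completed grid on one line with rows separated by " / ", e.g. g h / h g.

row 2 has {h,i}; column 2 has {g,k} — only j is left for (r2,c2).
row 4 has {g,i}; column 4 has {h,i,k} — only j is left for (r4,c4).
row 5 has {h,j}; column 2 has {g,j,k} — only i is left for (r5,c2).
row 1 has {i,k}; column 4 has {h,i,j,k} — only g is left for (r1,c4).
row 1 has {g,i,k}; column 5 has {h,i} — only j is left for (r1,c5).
row 3 has {k}; column 2 has {g,i,j,k} — only h is left for (r3,c2).
row 3 has {h,k}; column 5 has {h,i,j} — only g is left for (r3,c5).
row 5 has {h,i,j}; column 5 has {g,h,i,j} — only k is left for (r5,c5).
row 1 has {g,i,j,k}; column 1 has {j} — only h is left for (r1,c1).
row 3 has {g,h,k}; column 1 has {h,j} — only i is left for (r3,c1).
row 3 has {g,h,i,k}; column 3 has {i} — only j is left for (r3,c3).
row 4 has {g,i,j}; column 1 has {h,i,j} — only k is left for (r4,c1).
row 4 has {g,i,j,k}; column 3 has {i,j} — only h is left for (r4,c3).
row 5 has {h,i,j,k}; column 3 has {h,i,j} — only g is left for (r5,c3).
row 2 has {h,i,j}; column 1 has {h,i,j,k} — only g is left for (r2,c1).
row 2 has {g,h,i,j}; column 3 has {g,h,i,j} — only k is left for (r2,c3).

h k i g j / g j k i h / i h j k g / k g h j i / j i g h k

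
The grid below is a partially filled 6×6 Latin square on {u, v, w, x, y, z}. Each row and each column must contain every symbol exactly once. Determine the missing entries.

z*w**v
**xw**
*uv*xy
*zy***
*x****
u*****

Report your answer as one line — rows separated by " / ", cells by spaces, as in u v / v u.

Cell (r1,c2): row 1 has {v,w,z}; column 2 has {u,x,z} → y.
Cell (r1,c5): row 1 has {v,w,y,z}; column 5 has {x} → u.
Cell (r2,c2): row 2 has {w,x}; column 2 has {u,x,y,z} → v.
Cell (r3,c1): row 3 has {u,v,x,y}; column 1 has {u,z} → w.
Cell (r3,c4): row 3 has {u,v,w,x,y}; column 4 has {w} → z.
Cell (r6,c2): row 6 has {u}; column 2 has {u,v,x,y,z} → w.
Cell (r6,c3): row 6 has {u,w}; column 3 has {v,w,x,y} → z.
Cell (r6,c6): row 6 has {u,w,z}; column 6 has {v,y} → x.
Cell (r1,c4): row 1 has {u,v,w,y,z}; column 4 has {w,z} → x.
Cell (r2,c1): row 2 has {v,w,x}; column 1 has {u,w,z} → y.
Cell (r2,c5): row 2 has {v,w,x,y}; column 5 has {u,x} → z.
Cell (r2,c6): row 2 has {v,w,x,y,z}; column 6 has {v,x,y} → u.
Cell (r4,c6): row 4 has {y,z}; column 6 has {u,v,x,y} → w.
Cell (r5,c1): row 5 has {x}; column 1 has {u,w,y,z} → v.
Cell (r5,c3): row 5 has {v,x}; column 3 has {v,w,x,y,z} → u.
Cell (r5,c4): row 5 has {u,v,x}; column 4 has {w,x,z} → y.
Cell (r5,c5): row 5 has {u,v,x,y}; column 5 has {u,x,z} → w.
Cell (r5,c6): row 5 has {u,v,w,x,y}; column 6 has {u,v,w,x,y} → z.
Cell (r6,c4): row 6 has {u,w,x,z}; column 4 has {w,x,y,z} → v.
Cell (r6,c5): row 6 has {u,v,w,x,z}; column 5 has {u,w,x,z} → y.
Cell (r4,c1): row 4 has {w,y,z}; column 1 has {u,v,w,y,z} → x.
Cell (r4,c4): row 4 has {w,x,y,z}; column 4 has {v,w,x,y,z} → u.
Cell (r4,c5): row 4 has {u,w,x,y,z}; column 5 has {u,w,x,y,z} → v.

z y w x u v / y v x w z u / w u v z x y / x z y u v w / v x u y w z / u w z v y x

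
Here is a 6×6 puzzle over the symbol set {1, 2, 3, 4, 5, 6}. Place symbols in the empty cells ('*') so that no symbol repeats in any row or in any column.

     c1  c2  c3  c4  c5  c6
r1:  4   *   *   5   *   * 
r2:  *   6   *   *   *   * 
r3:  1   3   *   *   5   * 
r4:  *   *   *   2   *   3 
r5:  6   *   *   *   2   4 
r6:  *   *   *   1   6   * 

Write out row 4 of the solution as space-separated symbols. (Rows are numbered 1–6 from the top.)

Cell (r4,c1): row 4 has {2,3}; column 1 has {1,4,6} → 5.
Cell (r5,c4): row 5 has {2,4,6}; column 4 has {1,2,5} → 3.
Cell (r2,c4): row 2 has {6}; column 4 has {1,2,3,5} → 4.
Cell (r3,c4): row 3 has {1,3,5}; column 4 has {1,2,3,4,5} → 6.
Cell (r3,c6): row 3 has {1,3,5,6}; column 6 has {3,4} → 2.
Cell (r6,c6): row 6 has {1,6}; column 6 has {2,3,4} → 5.
Cell (r2,c6): row 2 has {4,6}; column 6 has {2,3,4,5} → 1.
Cell (r3,c3): row 3 has {1,2,3,5,6}; column 3 is empty so far → 4.
Cell (r1,c6): row 1 has {4,5}; column 6 has {1,2,3,4,5} → 6.
Cell (r2,c5): row 2 has {1,4,6}; column 5 has {2,5,6} → 3.
Cell (r1,c5): row 1 has {4,5,6}; column 5 has {2,3,5,6} → 1.
Cell (r2,c1): row 2 has {1,3,4,6}; column 1 has {1,4,5,6} → 2.
Cell (r2,c3): row 2 has {1,2,3,4,6}; column 3 has {4} → 5.
Cell (r4,c5): row 4 has {2,3,5}; column 5 has {1,2,3,5,6} → 4.
Cell (r5,c3): row 5 has {2,3,4,6}; column 3 has {4,5} → 1.
Cell (r6,c1): row 6 has {1,5,6}; column 1 has {1,2,4,5,6} → 3.
Cell (r6,c3): row 6 has {1,3,5,6}; column 3 has {1,4,5} → 2.
Cell (r1,c2): row 1 has {1,4,5,6}; column 2 has {3,6} → 2.
Cell (r1,c3): row 1 has {1,2,4,5,6}; column 3 has {1,2,4,5} → 3.
Cell (r4,c2): row 4 has {2,3,4,5}; column 2 has {2,3,6} → 1.
Cell (r4,c3): row 4 has {1,2,3,4,5}; column 3 has {1,2,3,4,5} → 6.

5 1 6 2 4 3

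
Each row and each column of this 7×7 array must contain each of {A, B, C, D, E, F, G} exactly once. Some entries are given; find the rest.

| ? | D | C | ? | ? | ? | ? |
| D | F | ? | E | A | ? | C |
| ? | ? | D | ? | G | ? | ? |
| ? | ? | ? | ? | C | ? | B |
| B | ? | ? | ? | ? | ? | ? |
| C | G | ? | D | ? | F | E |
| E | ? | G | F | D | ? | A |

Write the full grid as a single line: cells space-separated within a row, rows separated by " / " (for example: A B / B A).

F D C B E A G / D F B E A G C / A B D C G E F / G E F A C D B / B A E G F C D / C G A D B F E / E C G F D B A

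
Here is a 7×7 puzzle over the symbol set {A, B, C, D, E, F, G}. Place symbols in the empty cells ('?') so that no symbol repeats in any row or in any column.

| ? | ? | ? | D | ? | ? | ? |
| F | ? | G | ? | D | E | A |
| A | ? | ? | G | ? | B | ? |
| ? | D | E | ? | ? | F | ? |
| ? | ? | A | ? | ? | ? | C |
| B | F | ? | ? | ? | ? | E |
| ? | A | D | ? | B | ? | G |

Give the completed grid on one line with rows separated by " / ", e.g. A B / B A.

C G B D E A F / F C G B D E A / A E F G C B D / G D E C A F B / D B A E F G C / B F C A G D E / E A D F B C G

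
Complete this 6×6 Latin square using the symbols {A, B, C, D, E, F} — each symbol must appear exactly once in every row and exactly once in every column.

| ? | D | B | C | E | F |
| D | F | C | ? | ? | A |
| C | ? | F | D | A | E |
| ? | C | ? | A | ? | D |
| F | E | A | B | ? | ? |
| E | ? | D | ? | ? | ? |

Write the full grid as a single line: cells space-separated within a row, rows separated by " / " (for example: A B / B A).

A D B C E F / D F C E B A / C B F D A E / B C E A F D / F E A B D C / E A D F C B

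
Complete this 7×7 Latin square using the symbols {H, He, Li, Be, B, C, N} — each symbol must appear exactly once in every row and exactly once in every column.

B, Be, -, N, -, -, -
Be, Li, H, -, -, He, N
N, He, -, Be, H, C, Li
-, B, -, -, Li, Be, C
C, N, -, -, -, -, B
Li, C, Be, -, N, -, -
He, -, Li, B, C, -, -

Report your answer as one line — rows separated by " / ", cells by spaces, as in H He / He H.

B Be C N He Li H / Be Li H C B He N / N He B Be H C Li / H B N He Li Be C / C N He Li Be H B / Li C Be H N B He / He H Li B C N Be

At row 1, column 5: row 1 has {Be,B,N}; column 5 has {H,Li,C,N}; that leaves He.
At row 1, column 7: row 1 has {He,Be,B,N}; column 7 has {Li,B,C,N}; that leaves H.
At row 2, column 4: row 2 has {H,He,Li,Be,N}; column 4 has {Be,B,N}; that leaves C.
At row 2, column 5: row 2 has {H,He,Li,Be,C,N}; column 5 has {H,He,Li,C,N}; that leaves B.
At row 3, column 3: row 3 has {H,He,Li,Be,C,N}; column 3 has {H,Li,Be}; that leaves B.
At row 4, column 1: row 4 has {Li,Be,B,C}; column 1 has {He,Li,Be,B,C,N}; that leaves H.
At row 4, column 4: row 4 has {H,Li,Be,B,C}; column 4 has {Be,B,C,N}; that leaves He.
At row 5, column 3: row 5 has {B,C,N}; column 3 has {H,Li,Be,B}; that leaves He.
At row 5, column 5: row 5 has {He,B,C,N}; column 5 has {H,He,Li,B,C,N}; that leaves Be.
At row 6, column 4: row 6 has {Li,Be,C,N}; column 4 has {He,Be,B,C,N}; that leaves H.
At row 6, column 6: row 6 has {H,Li,Be,C,N}; column 6 has {He,Be,C}; that leaves B.
At row 6, column 7: row 6 has {H,Li,Be,B,C,N}; column 7 has {H,Li,B,C,N}; that leaves He.
At row 7, column 2: row 7 has {He,Li,B,C}; column 2 has {He,Li,Be,B,C,N}; that leaves H.
At row 7, column 6: row 7 has {H,He,Li,B,C}; column 6 has {He,Be,B,C}; that leaves N.
At row 7, column 7: row 7 has {H,He,Li,B,C,N}; column 7 has {H,He,Li,B,C,N}; that leaves Be.
At row 1, column 3: row 1 has {H,He,Be,B,N}; column 3 has {H,He,Li,Be,B}; that leaves C.
At row 1, column 6: row 1 has {H,He,Be,B,C,N}; column 6 has {He,Be,B,C,N}; that leaves Li.
At row 4, column 3: row 4 has {H,He,Li,Be,B,C}; column 3 has {H,He,Li,Be,B,C}; that leaves N.
At row 5, column 4: row 5 has {He,Be,B,C,N}; column 4 has {H,He,Be,B,C,N}; that leaves Li.
At row 5, column 6: row 5 has {He,Li,Be,B,C,N}; column 6 has {He,Li,Be,B,C,N}; that leaves H.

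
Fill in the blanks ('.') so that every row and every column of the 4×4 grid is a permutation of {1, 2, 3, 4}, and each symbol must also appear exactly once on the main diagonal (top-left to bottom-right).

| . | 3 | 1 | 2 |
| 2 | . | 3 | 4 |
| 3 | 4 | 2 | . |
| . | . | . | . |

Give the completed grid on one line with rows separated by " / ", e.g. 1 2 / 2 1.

4 3 1 2 / 2 1 3 4 / 3 4 2 1 / 1 2 4 3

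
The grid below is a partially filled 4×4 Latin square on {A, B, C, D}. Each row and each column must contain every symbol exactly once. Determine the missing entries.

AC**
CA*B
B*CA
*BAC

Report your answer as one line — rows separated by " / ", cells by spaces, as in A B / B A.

A C B D / C A D B / B D C A / D B A C

(r1,c4): row 1 has {A,C}; column 4 has {A,B,C}, so it must be D.
(r2,c3): row 2 has {A,B,C}; column 3 has {A,C}, so it must be D.
(r3,c2): row 3 has {A,B,C}; column 2 has {A,B,C}, so it must be D.
(r4,c1): row 4 has {A,B,C}; column 1 has {A,B,C}, so it must be D.
(r1,c3): row 1 has {A,C,D}; column 3 has {A,C,D}, so it must be B.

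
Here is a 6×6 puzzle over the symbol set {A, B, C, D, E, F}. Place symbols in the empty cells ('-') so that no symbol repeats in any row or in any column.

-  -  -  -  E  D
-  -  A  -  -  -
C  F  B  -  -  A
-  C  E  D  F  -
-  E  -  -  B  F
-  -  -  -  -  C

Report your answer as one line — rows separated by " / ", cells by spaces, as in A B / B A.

B A F C E D / F D A B C E / C F B E D A / A C E D F B / D E C A B F / E B D F A C

(r3,c4) = E
(r3,c5) = D
(r4,c6) = B
(r6,c5) = A
(r2,c5) = C
(r2,c6) = E
(r4,c1) = A
(r5,c1) = D
(r5,c3) = C
(r5,c4) = A
(r1,c3) = F
(r6,c3) = D
(r1,c1) = B
(r1,c2) = A
(r1,c4) = C
(r2,c1) = F
(r2,c4) = B
(r6,c1) = E
(r6,c2) = B
(r6,c4) = F
(r2,c2) = D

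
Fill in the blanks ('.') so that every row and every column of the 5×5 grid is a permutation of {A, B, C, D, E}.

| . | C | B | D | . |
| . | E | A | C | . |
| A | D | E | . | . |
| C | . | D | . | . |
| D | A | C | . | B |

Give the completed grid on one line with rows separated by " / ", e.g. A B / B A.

row 1 has {B,C,D}; column 1 has {A,C,D} — only E is left for (r1,c1).
row 1 has {B,C,D,E}; column 5 has {B} — only A is left for (r1,c5).
row 2 has {A,C,E}; column 1 has {A,C,D,E} — only B is left for (r2,c1).
row 2 has {A,B,C,E}; column 5 has {A,B} — only D is left for (r2,c5).
row 3 has {A,D,E}; column 4 has {C,D} — only B is left for (r3,c4).
row 3 has {A,B,D,E}; column 5 has {A,B,D} — only C is left for (r3,c5).
row 4 has {C,D}; column 2 has {A,C,D,E} — only B is left for (r4,c2).
row 4 has {B,C,D}; column 5 has {A,B,C,D} — only E is left for (r4,c5).
row 5 has {A,B,C,D}; column 4 has {B,C,D} — only E is left for (r5,c4).
row 4 has {B,C,D,E}; column 4 has {B,C,D,E} — only A is left for (r4,c4).

E C B D A / B E A C D / A D E B C / C B D A E / D A C E B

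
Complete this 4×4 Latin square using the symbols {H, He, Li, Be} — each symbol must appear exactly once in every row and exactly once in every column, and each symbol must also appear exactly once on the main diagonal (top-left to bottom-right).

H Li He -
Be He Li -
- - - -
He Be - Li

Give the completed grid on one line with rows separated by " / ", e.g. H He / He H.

H Li He Be / Be He Li H / Li H Be He / He Be H Li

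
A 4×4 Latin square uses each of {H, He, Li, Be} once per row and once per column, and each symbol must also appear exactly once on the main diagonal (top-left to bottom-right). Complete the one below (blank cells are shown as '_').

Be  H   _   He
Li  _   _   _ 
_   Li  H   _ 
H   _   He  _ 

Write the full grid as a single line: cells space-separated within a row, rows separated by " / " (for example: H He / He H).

Be H Li He / Li He Be H / He Li H Be / H Be He Li

At row 1, column 3: row 1 has {H,He,Be}; column 3 has {H,He}; that leaves Li.
At row 2, column 2: row 2 has {Li}; column 2 has {H,Li}; the diagonal has {H,Be}; that leaves He.
At row 2, column 3: row 2 has {He,Li}; column 3 has {H,He,Li}; that leaves Be.
At row 2, column 4: row 2 has {He,Li,Be}; column 4 has {He}; that leaves H.
At row 3, column 1: row 3 has {H,Li}; column 1 has {H,Li,Be}; that leaves He.
At row 3, column 4: row 3 has {H,He,Li}; column 4 has {H,He}; that leaves Be.
At row 4, column 2: row 4 has {H,He}; column 2 has {H,He,Li}; that leaves Be.
At row 4, column 4: row 4 has {H,He,Be}; column 4 has {H,He,Be}; the diagonal has {H,He,Be}; that leaves Li.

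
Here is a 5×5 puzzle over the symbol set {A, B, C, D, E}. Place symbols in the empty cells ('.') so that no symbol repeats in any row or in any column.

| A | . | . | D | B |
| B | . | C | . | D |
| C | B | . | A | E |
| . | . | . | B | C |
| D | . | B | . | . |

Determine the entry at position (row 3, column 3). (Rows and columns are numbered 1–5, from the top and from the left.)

At row 1, column 3: row 1 has {A,B,D}; column 3 has {B,C}; that leaves E.
At row 2, column 4: row 2 has {B,C,D}; column 4 has {A,B,D}; that leaves E.
At row 3, column 3: row 3 has {A,B,C,E}; column 3 has {B,C,E}; that leaves D.

D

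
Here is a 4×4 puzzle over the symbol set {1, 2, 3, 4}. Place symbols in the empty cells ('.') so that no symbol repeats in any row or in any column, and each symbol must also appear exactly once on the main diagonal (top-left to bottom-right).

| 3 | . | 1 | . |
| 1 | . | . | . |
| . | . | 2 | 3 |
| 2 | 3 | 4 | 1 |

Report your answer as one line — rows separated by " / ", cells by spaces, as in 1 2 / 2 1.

3 2 1 4 / 1 4 3 2 / 4 1 2 3 / 2 3 4 1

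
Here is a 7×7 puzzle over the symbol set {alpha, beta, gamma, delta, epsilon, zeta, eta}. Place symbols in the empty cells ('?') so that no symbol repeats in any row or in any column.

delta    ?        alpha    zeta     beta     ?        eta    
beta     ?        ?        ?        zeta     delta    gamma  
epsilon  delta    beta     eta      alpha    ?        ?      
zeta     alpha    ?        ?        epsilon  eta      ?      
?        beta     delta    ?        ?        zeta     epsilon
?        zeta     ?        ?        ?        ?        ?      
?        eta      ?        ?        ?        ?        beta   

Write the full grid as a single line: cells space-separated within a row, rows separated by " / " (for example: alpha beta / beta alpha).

delta gamma alpha zeta beta epsilon eta / beta epsilon eta alpha zeta delta gamma / epsilon delta beta eta alpha gamma zeta / zeta alpha gamma beta epsilon eta delta / alpha beta delta gamma eta zeta epsilon / eta zeta epsilon delta gamma beta alpha / gamma eta zeta epsilon delta alpha beta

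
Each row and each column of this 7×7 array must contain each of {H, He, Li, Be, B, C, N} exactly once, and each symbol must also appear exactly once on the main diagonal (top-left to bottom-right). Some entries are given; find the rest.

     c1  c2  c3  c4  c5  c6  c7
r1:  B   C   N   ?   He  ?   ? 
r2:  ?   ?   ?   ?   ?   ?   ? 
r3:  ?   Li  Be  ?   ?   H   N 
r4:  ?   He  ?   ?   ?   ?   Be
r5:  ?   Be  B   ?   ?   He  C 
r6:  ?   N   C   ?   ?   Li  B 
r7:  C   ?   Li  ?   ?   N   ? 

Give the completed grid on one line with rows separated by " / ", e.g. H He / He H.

(r1,c6) = Be
(r2,c2) = H
(r2,c3) = He
(r2,c7) = Li
(r3,c1) = He
(r4,c3) = H
(r5,c5) = N
(r7,c2) = B
(r7,c7) = He
(r1,c7) = H
(r4,c4) = C
(r4,c6) = B
(r1,c4) = Li
(r2,c6) = C
(r3,c4) = B
(r3,c5) = C
(r4,c5) = Li
(r5,c4) = H
(r7,c4) = Be
(r7,c5) = H
(r2,c4) = N
(r4,c1) = N
(r5,c1) = Li
(r6,c4) = He
(r6,c5) = Be
(r2,c1) = Be
(r2,c5) = B
(r6,c1) = H

B C N Li He Be H / Be H He N B C Li / He Li Be B C H N / N He H C Li B Be / Li Be B H N He C / H N C He Be Li B / C B Li Be H N He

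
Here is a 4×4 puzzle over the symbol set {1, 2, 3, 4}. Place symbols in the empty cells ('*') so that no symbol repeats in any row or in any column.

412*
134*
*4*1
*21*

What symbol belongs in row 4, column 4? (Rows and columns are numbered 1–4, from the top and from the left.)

4

row 1 has {1,2,4}; column 4 has {1} — only 3 is left for (r1,c4).
row 2 has {1,3,4}; column 4 has {1,3} — only 2 is left for (r2,c4).
row 3 has {1,4}; column 3 has {1,2,4} — only 3 is left for (r3,c3).
row 4 has {1,2}; column 1 has {1,4} — only 3 is left for (r4,c1).
row 4 has {1,2,3}; column 4 has {1,2,3} — only 4 is left for (r4,c4).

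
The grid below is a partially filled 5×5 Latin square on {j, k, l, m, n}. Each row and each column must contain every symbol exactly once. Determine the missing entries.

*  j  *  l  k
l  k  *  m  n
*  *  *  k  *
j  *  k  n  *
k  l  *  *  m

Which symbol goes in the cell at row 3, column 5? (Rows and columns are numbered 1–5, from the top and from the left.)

j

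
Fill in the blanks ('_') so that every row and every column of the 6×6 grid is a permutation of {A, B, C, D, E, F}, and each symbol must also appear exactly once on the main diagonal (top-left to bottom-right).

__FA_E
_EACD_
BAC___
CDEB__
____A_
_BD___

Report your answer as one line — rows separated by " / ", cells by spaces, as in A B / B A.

D C F A B E / F E A C D B / B A C F E D / C D E B F A / E F B D A C / A B D E C F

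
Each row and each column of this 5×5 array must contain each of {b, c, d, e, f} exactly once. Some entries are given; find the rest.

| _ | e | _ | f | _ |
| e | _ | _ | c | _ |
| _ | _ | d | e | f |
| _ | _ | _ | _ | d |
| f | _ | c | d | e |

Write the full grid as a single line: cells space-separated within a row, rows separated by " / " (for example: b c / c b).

d e b f c / e d f c b / b c d e f / c f e b d / f b c d e

(r1,c3) = b
(r1,c5) = c
(r2,c3) = f
(r2,c5) = b
(r4,c3) = e
(r4,c4) = b
(r5,c2) = b
(r1,c1) = d
(r2,c2) = d
(r3,c2) = c
(r4,c1) = c
(r4,c2) = f
(r3,c1) = b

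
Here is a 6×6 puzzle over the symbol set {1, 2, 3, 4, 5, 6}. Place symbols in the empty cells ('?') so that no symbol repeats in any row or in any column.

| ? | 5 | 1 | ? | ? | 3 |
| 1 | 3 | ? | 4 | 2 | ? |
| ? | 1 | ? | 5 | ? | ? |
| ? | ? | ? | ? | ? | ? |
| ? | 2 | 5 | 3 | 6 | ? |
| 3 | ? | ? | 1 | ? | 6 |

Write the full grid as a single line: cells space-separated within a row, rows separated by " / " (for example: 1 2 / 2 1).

2 5 1 6 4 3 / 1 3 6 4 2 5 / 6 1 4 5 3 2 / 5 6 3 2 1 4 / 4 2 5 3 6 1 / 3 4 2 1 5 6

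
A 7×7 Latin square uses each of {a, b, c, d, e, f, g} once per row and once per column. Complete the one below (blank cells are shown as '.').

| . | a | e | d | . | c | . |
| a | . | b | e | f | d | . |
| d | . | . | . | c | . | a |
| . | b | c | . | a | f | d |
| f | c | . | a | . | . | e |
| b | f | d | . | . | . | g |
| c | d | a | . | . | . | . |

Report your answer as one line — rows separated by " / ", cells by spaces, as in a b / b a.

At row 1, column 1: row 1 has {a,c,d,e}; column 1 has {a,b,c,d,f}; that leaves g.
At row 1, column 5: row 1 has {a,c,d,e,g}; column 5 has {a,c,f}; that leaves b.
At row 1, column 7: row 1 has {a,b,c,d,e,g}; column 7 has {a,d,e,g}; that leaves f.
At row 2, column 2: row 2 has {a,b,d,e,f}; column 2 has {a,b,c,d,f}; that leaves g.
At row 2, column 7: row 2 has {a,b,d,e,f,g}; column 7 has {a,d,e,f,g}; that leaves c.
At row 3, column 2: row 3 has {a,c,d}; column 2 has {a,b,c,d,f,g}; that leaves e.
At row 4, column 1: row 4 has {a,b,c,d,f}; column 1 has {a,b,c,d,f,g}; that leaves e.
At row 4, column 4: row 4 has {a,b,c,d,e,f}; column 4 has {a,d,e}; that leaves g.
At row 5, column 3: row 5 has {a,c,e,f}; column 3 has {a,b,c,d,e}; that leaves g.
At row 5, column 5: row 5 has {a,c,e,f,g}; column 5 has {a,b,c,f}; that leaves d.
At row 5, column 6: row 5 has {a,c,d,e,f,g}; column 6 has {c,d,f}; that leaves b.
At row 6, column 4: row 6 has {b,d,f,g}; column 4 has {a,d,e,g}; that leaves c.
At row 6, column 5: row 6 has {b,c,d,f,g}; column 5 has {a,b,c,d,f}; that leaves e.
At row 6, column 6: row 6 has {b,c,d,e,f,g}; column 6 has {b,c,d,f}; that leaves a.
At row 7, column 5: row 7 has {a,c,d}; column 5 has {a,b,c,d,e,f}; that leaves g.
At row 7, column 6: row 7 has {a,c,d,g}; column 6 has {a,b,c,d,f}; that leaves e.
At row 7, column 7: row 7 has {a,c,d,e,g}; column 7 has {a,c,d,e,f,g}; that leaves b.
At row 3, column 3: row 3 has {a,c,d,e}; column 3 has {a,b,c,d,e,g}; that leaves f.
At row 3, column 4: row 3 has {a,c,d,e,f}; column 4 has {a,c,d,e,g}; that leaves b.
At row 3, column 6: row 3 has {a,b,c,d,e,f}; column 6 has {a,b,c,d,e,f}; that leaves g.
At row 7, column 4: row 7 has {a,b,c,d,e,g}; column 4 has {a,b,c,d,e,g}; that leaves f.

g a e d b c f / a g b e f d c / d e f b c g a / e b c g a f d / f c g a d b e / b f d c e a g / c d a f g e b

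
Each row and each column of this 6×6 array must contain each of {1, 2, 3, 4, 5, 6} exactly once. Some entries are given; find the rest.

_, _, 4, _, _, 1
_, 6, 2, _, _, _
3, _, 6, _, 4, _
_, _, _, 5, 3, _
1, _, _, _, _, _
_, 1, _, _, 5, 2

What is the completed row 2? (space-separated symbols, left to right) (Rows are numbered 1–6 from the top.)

5 6 2 4 1 3

At row 2, column 5: row 2 has {2,6}; column 5 has {3,4,5}; that leaves 1.
At row 3, column 6: row 3 has {3,4,6}; column 6 has {1,2}; that leaves 5.
At row 4, column 3: row 4 has {3,5}; column 3 has {2,4,6}; that leaves 1.
At row 6, column 3: row 6 has {1,2,5}; column 3 has {1,2,4,6}; that leaves 3.
At row 3, column 2: row 3 has {3,4,5,6}; column 2 has {1,6}; that leaves 2.
At row 3, column 4: row 3 has {2,3,4,5,6}; column 4 has {5}; that leaves 1.
At row 4, column 2: row 4 has {1,3,5}; column 2 has {1,2,6}; that leaves 4.
At row 4, column 6: row 4 has {1,3,4,5}; column 6 has {1,2,5}; that leaves 6.
At row 5, column 3: row 5 has {1}; column 3 has {1,2,3,4,6}; that leaves 5.
At row 4, column 1: row 4 has {1,3,4,5,6}; column 1 has {1,3}; that leaves 2.
At row 5, column 2: row 5 has {1,5}; column 2 has {1,2,4,6}; that leaves 3.
At row 5, column 6: row 5 has {1,3,5}; column 6 has {1,2,5,6}; that leaves 4.
At row 1, column 2: row 1 has {1,4}; column 2 has {1,2,3,4,6}; that leaves 5.
At row 2, column 6: row 2 has {1,2,6}; column 6 has {1,2,4,5,6}; that leaves 3.
At row 1, column 1: row 1 has {1,4,5}; column 1 has {1,2,3}; that leaves 6.
At row 1, column 5: row 1 has {1,4,5,6}; column 5 has {1,3,4,5}; that leaves 2.
At row 2, column 4: row 2 has {1,2,3,6}; column 4 has {1,5}; that leaves 4.
At row 5, column 5: row 5 has {1,3,4,5}; column 5 has {1,2,3,4,5}; that leaves 6.
At row 6, column 1: row 6 has {1,2,3,5}; column 1 has {1,2,3,6}; that leaves 4.
At row 6, column 4: row 6 has {1,2,3,4,5}; column 4 has {1,4,5}; that leaves 6.
At row 1, column 4: row 1 has {1,2,4,5,6}; column 4 has {1,4,5,6}; that leaves 3.
At row 2, column 1: row 2 has {1,2,3,4,6}; column 1 has {1,2,3,4,6}; that leaves 5.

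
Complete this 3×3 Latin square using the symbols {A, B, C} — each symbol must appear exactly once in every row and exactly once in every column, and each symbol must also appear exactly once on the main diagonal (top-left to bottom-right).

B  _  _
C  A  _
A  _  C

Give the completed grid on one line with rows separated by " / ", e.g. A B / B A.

B C A / C A B / A B C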